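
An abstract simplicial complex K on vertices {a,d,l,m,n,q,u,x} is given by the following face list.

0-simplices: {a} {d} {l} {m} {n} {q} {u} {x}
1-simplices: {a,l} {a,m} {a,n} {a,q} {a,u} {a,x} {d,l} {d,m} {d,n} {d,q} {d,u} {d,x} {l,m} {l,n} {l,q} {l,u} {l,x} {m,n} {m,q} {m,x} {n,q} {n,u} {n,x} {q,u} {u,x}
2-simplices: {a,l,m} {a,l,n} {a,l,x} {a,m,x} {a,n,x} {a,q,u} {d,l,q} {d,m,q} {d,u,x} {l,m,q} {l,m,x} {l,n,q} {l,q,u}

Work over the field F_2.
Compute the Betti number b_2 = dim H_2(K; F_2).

n_0=8 n_1=25 n_2=13  [Z2]
∂1: piv[al,am,an,aq,au,ax,dl] rk=7  ker:dm,dn,dq,du,dx,lm,ln,lq,lu,lx,mn,mq,mx,nq,nu,nx,qu,ux
∂2: piv[alm,aln,alx,amx,anx,aqu,dlq,dmq,dux,lmq,lnq,lqu] rk=12  ker:lmx
b_2=(13−12)−0=1

b_2=1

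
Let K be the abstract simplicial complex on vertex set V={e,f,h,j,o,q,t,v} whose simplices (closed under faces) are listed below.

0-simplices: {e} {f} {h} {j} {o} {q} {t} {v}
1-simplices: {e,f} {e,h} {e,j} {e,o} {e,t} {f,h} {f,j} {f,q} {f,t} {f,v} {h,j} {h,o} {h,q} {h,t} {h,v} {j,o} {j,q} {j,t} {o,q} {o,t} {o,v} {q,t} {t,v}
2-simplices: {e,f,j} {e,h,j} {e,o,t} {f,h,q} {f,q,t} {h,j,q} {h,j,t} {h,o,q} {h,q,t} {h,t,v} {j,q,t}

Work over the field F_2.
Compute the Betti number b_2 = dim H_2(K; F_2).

n_0=8 n_1=23 n_2=11  [Z2]
∂1: piv[ef,eh,ej,eo,et,fq,fv] rk=7  ker:fh,fj,ft,hj,ho,hq,ht,hv,jo,jq,jt,oq,ot,ov,qt,tv
∂2: piv[efj,ehj,eot,fhq,fqt,hjq,hjt,hoq,hqt,htv] rk=10  ker:jqt
b_2=(11−10)−0=1

b_2=1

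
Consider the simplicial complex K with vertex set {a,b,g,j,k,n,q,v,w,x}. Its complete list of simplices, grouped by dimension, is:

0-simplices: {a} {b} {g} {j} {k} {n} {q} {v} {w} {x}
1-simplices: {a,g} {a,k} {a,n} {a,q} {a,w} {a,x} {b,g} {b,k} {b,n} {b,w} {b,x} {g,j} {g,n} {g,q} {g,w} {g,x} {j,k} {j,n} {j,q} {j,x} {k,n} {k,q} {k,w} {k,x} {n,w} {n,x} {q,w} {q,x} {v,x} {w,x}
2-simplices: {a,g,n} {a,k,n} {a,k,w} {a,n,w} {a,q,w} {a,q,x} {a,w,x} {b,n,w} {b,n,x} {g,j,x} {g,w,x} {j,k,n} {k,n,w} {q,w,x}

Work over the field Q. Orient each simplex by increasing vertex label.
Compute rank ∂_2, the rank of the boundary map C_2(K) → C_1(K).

rank∂_2=12

n_0=10 n_1=30 n_2=14  [Q]
∂1: piv[ag,ak,an,aq,aw,ax,bg,gj,vx] rk=9  ker:bk,bn,bw,bx,gn,gq,gw,gx,jk,jn,jq,jx,kn,kq,kw,kx,nw,nx,qw,qx,wx
∂2: piv[agn,akn,akw,anw,aqw,aqx,awx,bnw,bnx,gjx,gwx,jkn] rk=12  ker:knw,qwx
rk∂_2=12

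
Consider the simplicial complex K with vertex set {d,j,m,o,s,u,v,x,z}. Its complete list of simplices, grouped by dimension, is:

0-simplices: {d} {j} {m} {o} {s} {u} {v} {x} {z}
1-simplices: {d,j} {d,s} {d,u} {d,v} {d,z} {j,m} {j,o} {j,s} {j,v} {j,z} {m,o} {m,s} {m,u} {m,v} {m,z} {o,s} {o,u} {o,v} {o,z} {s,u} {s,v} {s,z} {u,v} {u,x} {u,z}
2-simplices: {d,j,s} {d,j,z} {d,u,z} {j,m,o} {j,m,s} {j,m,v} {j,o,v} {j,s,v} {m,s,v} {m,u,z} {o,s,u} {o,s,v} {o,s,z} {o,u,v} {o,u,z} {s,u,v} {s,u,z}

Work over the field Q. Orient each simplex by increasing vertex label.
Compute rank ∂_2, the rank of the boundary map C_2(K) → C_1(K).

rank∂_2=14

n_0=9 n_1=25 n_2=17  [Q]
∂1: piv[dj,ds,du,dv,dz,jm,jo,ux] rk=8  ker:js,jv,jz,mo,ms,mu,mv,mz,os,ou,ov,oz,su,sv,sz,uv,uz
∂2: piv[djs,djz,duz,jmo,jms,jmv,jov,jsv,muz,osu,osv,osz,ouv,ouz] rk=14  ker:msv,suv,suz
rk∂_2=14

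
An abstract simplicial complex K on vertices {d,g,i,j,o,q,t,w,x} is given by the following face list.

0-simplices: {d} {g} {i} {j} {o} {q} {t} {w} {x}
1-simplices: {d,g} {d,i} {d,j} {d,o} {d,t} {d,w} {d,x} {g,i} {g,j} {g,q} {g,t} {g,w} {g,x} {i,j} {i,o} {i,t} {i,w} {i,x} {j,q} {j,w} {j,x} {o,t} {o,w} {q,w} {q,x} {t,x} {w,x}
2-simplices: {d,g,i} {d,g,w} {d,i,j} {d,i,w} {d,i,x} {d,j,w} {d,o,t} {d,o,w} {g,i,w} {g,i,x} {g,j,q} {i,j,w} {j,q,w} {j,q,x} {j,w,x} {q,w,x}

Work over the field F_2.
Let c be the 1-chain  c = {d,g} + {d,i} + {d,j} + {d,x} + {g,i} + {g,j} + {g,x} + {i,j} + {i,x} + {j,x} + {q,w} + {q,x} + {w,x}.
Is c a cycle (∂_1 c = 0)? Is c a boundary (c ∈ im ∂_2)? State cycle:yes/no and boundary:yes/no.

n_0=9 n_1=27 n_2=16  [Z2]
∂1: piv[dg,di,dj,do,dt,dw,dx,gq] rk=8  ker:gi,gj,gt,gw,gx,ij,io,it,iw,ix,jq,jw,jx,ot,ow,qw,qx,tx,wx
∂2: piv[dgi,dgw,dij,diw,dix,djw,dot,dow,gix,gjq,jqw,jqx,jwx] rk=13  ker:giw,ijw,qwx
∂1c = 0
c vs im∂2: residual ≠ 0 ⇒ not boundary

cycle:yes boundary:no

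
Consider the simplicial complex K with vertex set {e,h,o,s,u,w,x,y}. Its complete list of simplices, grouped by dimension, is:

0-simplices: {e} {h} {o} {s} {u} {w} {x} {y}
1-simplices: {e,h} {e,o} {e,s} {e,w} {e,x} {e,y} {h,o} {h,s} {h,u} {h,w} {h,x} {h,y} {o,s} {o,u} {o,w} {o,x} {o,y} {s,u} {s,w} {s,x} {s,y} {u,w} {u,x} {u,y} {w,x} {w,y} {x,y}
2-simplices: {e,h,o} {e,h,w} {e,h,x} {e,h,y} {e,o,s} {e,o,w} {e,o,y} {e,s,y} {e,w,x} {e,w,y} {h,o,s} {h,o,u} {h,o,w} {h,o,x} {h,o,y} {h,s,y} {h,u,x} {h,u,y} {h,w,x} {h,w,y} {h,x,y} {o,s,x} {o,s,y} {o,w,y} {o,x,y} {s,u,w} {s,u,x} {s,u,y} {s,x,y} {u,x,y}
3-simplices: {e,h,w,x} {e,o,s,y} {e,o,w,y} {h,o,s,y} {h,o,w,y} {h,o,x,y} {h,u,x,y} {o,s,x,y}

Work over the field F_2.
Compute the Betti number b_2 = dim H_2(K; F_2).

n_0=8 n_1=27 n_2=30 n_3=8  [Z2]
∂1: piv[eh,eo,es,ew,ex,ey,hu] rk=7  ker:ho,hs,hw,hx,hy,os,ou,ow,ox,oy,su,sw,sx,sy,uw,ux,uy,wx,wy,xy
∂2: piv[eho,ehw,ehx,ehy,eos,eow,eoy,esy,ewx,ewy,hos,hou,hox,hux,huy,hxy,osx,suw,sux] rk=19  ker:how,hoy,hsy,hwx,hwy,osy,owy,oxy,suy,sxy,uxy
∂3: piv[ehwx,eosy,eowy,hosy,howy,hoxy,huxy,osxy] rk=8
b_2=(30−19)−8=3

b_2=3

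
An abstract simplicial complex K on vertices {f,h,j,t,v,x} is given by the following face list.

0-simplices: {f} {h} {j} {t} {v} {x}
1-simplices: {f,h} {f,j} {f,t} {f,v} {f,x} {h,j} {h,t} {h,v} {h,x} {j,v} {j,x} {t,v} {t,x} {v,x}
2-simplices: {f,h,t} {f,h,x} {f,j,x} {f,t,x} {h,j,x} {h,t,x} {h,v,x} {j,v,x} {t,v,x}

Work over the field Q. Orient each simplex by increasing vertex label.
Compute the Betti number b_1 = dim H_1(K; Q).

b_1=1

n_0=6 n_1=14 n_2=9  [Q]
∂1: piv[fh,fj,ft,fv,fx] rk=5  ker:hj,ht,hv,hx,jv,jx,tv,tx,vx
∂2: piv[fht,fhx,fjx,ftx,hjx,hvx,jvx,tvx] rk=8  ker:htx
b_1=(14−5)−8=1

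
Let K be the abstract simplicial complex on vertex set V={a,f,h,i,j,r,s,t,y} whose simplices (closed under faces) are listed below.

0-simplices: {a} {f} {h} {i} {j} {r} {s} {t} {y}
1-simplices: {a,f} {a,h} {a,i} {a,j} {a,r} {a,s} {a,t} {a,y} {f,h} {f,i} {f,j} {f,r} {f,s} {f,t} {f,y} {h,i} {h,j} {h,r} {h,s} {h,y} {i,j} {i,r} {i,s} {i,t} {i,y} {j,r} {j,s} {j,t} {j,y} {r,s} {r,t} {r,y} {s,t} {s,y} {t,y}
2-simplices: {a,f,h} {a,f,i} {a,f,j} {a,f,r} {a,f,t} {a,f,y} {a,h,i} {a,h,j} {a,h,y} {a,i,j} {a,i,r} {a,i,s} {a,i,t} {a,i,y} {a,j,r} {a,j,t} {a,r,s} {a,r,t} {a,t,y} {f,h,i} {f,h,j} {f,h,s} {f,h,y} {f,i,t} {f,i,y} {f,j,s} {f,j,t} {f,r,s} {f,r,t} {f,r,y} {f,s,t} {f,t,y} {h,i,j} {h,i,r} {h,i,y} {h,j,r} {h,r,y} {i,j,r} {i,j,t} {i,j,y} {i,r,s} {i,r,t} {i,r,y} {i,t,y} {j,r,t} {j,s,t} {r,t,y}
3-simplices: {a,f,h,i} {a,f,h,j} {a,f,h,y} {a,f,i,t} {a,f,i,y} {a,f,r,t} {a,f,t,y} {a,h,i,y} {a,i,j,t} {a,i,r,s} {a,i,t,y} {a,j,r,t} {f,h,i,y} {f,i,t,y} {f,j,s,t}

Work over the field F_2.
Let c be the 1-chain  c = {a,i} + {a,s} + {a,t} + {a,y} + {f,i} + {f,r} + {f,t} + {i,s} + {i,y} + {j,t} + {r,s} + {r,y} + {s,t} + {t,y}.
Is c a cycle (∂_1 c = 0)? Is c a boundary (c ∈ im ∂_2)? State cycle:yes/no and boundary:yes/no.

n_0=9 n_1=35 n_2=47 n_3=15  [Z2]
∂1: piv[af,ah,ai,aj,ar,as,at,ay] rk=8  ker:fh,fi,fj,fr,fs,ft,fy,hi,hj,hr,hs,hy,ij,ir,is,it,iy,jr,js,jt,jy,rs,rt,ry,st,sy,ty
∂2: piv[afh,afi,afj,afr,aft,afy,ahi,ahj,ahy,aij,air,ais,ait,aiy,ajr,ajt,ars,art,aty,fhs,fjs,frs,fry,fst,hir,ijy] rk=26  ker:fhi,fhj,fhy,fit,fiy,fjt,frt,fty,hij,hiy,hjr,hry,ijr,ijt,irs,irt,iry,ity,jrt,jst,rty
∂3: piv[afhi,afhj,afhy,afit,afiy,afrt,afty,ahiy,aijt,airs,aity,ajrt,fjst] rk=13  ker:fhiy,fity
∂1c = {f} + {j} + {r} + {t}

cycle:no boundary:no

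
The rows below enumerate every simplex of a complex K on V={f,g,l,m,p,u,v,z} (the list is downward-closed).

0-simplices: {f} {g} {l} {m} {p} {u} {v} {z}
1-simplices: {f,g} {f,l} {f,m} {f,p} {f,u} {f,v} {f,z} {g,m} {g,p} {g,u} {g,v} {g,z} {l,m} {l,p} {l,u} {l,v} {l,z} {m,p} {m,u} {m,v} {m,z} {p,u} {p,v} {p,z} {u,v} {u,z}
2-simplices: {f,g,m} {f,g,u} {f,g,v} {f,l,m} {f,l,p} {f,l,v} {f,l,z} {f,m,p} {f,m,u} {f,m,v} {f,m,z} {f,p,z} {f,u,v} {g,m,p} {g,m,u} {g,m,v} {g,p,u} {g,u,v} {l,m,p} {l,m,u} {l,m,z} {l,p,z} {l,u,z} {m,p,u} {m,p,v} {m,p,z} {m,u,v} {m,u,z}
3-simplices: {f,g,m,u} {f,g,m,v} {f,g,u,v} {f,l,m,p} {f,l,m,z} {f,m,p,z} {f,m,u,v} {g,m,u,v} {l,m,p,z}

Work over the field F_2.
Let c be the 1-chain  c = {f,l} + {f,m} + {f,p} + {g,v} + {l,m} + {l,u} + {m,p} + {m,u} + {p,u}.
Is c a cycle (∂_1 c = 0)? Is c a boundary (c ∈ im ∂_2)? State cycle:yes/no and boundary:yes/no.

cycle:no boundary:no

n_0=8 n_1=26 n_2=28 n_3=9  [Z2]
∂1: piv[fg,fl,fm,fp,fu,fv,fz] rk=7  ker:gm,gp,gu,gv,gz,lm,lp,lu,lv,lz,mp,mu,mv,mz,pu,pv,pz,uv,uz
∂2: piv[fgm,fgu,fgv,flm,flp,flv,flz,fmp,fmu,fmv,fmz,fpz,fuv,gmp,gpu,lmu,luz,mpv] rk=18  ker:gmu,gmv,guv,lmp,lmz,lpz,mpu,mpz,muv,muz
∂3: piv[fgmu,fgmv,fguv,flmp,flmz,fmpz,fmuv,lmpz] rk=8  ker:gmuv
∂1c = {f} + {g} + {l} + {p} + {u} + {v}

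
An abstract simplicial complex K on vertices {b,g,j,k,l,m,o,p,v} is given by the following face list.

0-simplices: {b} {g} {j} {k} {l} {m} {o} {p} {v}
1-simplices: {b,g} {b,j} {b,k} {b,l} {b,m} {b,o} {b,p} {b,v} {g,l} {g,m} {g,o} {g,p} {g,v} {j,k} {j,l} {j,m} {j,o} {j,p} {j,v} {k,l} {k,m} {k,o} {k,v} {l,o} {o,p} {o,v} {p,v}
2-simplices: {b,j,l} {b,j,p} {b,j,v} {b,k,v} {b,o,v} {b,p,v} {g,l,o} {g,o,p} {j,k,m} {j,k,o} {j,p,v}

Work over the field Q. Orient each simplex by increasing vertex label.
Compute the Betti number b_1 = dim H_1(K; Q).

n_0=9 n_1=27 n_2=11  [Q]
∂1: piv[bg,bj,bk,bl,bm,bo,bp,bv] rk=8  ker:gl,gm,go,gp,gv,jk,jl,jm,jo,jp,jv,kl,km,ko,kv,lo,op,ov,pv
∂2: piv[bjl,bjp,bjv,bkv,bov,bpv,glo,gop,jkm,jko] rk=10  ker:jpv
b_1=(27−8)−10=9

b_1=9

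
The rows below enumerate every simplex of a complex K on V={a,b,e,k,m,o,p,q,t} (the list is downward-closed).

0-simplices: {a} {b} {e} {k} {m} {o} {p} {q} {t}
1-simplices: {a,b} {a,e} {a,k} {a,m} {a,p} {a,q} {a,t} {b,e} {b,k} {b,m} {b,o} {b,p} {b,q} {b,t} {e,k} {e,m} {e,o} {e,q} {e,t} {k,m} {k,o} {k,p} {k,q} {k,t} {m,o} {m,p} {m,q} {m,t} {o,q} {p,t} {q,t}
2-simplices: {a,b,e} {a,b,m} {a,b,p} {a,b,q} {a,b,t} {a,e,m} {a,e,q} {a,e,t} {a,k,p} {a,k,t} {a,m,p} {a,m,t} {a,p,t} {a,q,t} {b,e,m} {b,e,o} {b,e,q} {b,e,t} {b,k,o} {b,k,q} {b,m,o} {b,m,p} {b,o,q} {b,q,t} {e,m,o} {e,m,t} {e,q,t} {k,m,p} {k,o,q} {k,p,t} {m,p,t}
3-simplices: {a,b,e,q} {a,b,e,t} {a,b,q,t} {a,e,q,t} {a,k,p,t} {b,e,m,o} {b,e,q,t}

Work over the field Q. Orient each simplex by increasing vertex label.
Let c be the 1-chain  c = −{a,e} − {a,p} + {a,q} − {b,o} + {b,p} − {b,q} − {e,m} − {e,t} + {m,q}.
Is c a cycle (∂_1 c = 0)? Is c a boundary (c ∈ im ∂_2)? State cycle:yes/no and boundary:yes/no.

cycle:no boundary:no

n_0=9 n_1=31 n_2=31 n_3=7  [Q]
∂1: piv[ab,ae,ak,am,ap,aq,at,bo] rk=8  ker:be,bk,bm,bp,bq,bt,ek,em,eo,eq,et,km,ko,kp,kq,kt,mo,mp,mq,mt,oq,pt,qt
∂2: piv[abe,abm,abp,abq,abt,aem,aeq,aet,akp,akt,amp,amt,apt,aqt,beo,bko,bkq,bmo,boq,kmp] rk=20  ker:bem,beq,bet,bmp,bqt,emo,emt,eqt,koq,kpt,mpt
∂3: piv[abeq,abet,abqt,aeqt,akpt,bemo] rk=6  ker:beqt
∂1c = {a} + {b} + {e} − 2·{m} − {o} + {q} − {t}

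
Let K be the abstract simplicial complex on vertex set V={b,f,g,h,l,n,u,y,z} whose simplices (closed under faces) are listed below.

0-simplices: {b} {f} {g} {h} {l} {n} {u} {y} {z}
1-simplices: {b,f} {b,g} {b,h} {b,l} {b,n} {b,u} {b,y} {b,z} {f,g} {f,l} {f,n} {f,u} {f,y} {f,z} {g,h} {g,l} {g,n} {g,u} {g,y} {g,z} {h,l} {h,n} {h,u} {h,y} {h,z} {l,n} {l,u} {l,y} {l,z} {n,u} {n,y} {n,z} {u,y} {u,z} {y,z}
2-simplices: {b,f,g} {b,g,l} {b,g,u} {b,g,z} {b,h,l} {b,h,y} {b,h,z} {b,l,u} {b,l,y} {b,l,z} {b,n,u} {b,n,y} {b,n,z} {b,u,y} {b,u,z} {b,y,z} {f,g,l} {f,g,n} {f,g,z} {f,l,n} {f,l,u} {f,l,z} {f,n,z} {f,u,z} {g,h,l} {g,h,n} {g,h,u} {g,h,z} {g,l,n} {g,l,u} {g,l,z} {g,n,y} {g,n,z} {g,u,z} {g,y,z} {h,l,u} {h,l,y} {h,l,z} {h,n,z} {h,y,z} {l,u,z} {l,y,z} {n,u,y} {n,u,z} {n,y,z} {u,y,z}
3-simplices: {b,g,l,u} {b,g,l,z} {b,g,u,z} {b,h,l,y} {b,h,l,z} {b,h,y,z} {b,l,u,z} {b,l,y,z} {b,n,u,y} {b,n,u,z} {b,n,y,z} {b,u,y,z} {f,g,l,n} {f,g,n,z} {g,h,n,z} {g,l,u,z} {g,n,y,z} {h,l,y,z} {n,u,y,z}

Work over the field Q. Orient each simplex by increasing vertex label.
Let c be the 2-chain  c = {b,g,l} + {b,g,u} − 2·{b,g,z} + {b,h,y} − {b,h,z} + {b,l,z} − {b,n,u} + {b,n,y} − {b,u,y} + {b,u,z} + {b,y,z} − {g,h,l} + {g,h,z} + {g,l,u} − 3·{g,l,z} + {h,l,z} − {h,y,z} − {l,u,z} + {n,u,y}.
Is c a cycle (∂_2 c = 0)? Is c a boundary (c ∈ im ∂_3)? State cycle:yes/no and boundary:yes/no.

n_0=9 n_1=35 n_2=46 n_3=19  [Q]
∂1: piv[bf,bg,bh,bl,bn,bu,by,bz] rk=8  ker:fg,fl,fn,fu,fy,fz,gh,gl,gn,gu,gy,gz,hl,hn,hu,hy,hz,ln,lu,ly,lz,nu,ny,nz,uy,uz,yz
∂2: piv[bfg,bgl,bgu,bgz,bhl,bhy,bhz,blu,bly,blz,bnu,bny,bnz,buy,buz,byz,fgl,fgn,fgz,fln,flu,fnz,ghl,ghn,ghu,gny] rk=26  ker:flz,fuz,ghz,gln,glu,glz,gnz,guz,gyz,hlu,hly,hlz,hnz,hyz,luz,lyz,nuy,nuz,nyz,uyz
∂3: piv[bglu,bglz,bguz,bhly,bhlz,bhyz,bluz,blyz,bnuy,bnuz,bnyz,buyz,fgln,fgnz,ghnz,gnyz] rk=16  ker:gluz,hlyz,nuyz
∂2c = 0
c vs im∂3: residual ≠ 0 ⇒ not boundary

cycle:yes boundary:no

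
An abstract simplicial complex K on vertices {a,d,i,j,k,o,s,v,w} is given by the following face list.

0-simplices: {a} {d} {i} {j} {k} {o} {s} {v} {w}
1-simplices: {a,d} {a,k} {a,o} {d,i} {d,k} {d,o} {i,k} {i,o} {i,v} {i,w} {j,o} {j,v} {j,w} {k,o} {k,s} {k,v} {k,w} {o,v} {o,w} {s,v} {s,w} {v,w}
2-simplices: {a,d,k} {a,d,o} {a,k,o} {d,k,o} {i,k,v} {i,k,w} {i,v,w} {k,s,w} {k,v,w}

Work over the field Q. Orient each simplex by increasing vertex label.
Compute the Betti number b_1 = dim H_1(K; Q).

b_1=7

n_0=9 n_1=22 n_2=9  [Q]
∂1: piv[ad,ak,ao,di,iv,iw,jo,ks] rk=8  ker:dk,do,ik,io,jv,jw,ko,kv,kw,ov,ow,sv,sw,vw
∂2: piv[adk,ado,ako,ikv,ikw,ivw,ksw] rk=7  ker:dko,kvw
b_1=(22−8)−7=7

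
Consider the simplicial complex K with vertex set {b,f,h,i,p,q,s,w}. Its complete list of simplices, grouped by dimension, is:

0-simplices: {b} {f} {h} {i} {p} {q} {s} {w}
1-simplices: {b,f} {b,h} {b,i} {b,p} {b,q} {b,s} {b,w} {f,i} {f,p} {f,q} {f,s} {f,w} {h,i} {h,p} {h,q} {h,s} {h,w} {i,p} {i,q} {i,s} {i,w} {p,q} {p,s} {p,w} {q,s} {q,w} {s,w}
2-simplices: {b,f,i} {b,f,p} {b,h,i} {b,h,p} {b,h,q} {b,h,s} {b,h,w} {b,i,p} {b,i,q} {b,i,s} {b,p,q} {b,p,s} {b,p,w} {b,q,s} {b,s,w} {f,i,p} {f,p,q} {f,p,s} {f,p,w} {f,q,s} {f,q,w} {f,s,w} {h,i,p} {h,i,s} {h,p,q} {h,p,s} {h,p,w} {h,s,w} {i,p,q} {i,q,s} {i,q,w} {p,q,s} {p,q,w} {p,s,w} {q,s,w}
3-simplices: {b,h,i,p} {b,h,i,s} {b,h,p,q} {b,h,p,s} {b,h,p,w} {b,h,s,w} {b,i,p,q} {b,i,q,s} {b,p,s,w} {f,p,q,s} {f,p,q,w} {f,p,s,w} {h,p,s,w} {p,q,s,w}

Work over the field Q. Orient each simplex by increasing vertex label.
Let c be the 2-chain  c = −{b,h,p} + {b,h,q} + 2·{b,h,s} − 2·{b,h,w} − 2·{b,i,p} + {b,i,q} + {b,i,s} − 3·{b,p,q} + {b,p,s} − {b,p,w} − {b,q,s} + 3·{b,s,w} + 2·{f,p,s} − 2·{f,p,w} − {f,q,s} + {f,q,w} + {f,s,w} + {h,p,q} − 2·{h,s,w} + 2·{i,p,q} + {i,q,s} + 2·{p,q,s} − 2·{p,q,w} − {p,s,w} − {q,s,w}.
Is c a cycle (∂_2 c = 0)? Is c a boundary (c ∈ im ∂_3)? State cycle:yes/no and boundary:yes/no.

n_0=8 n_1=27 n_2=35 n_3=14  [Q]
∂1: piv[bf,bh,bi,bp,bq,bs,bw] rk=7  ker:fi,fp,fq,fs,fw,hi,hp,hq,hs,hw,ip,iq,is,iw,pq,ps,pw,qs,qw,sw
∂2: piv[bfi,bfp,bhi,bhp,bhq,bhs,bhw,bip,biq,bis,bpq,bps,bpw,bqs,bsw,fpq,fps,fpw,fqw,iqw] rk=20  ker:fip,fqs,fsw,hip,his,hpq,hps,hpw,hsw,ipq,iqs,pqs,pqw,psw,qsw
∂3: piv[bhip,bhis,bhpq,bhps,bhpw,bhsw,bipq,biqs,bpsw,fpqs,fpqw,fpsw,pqsw] rk=13  ker:hpsw
∂2c = 0
c vs im∂3: reduces to 0 ⇒ boundary

cycle:yes boundary:yes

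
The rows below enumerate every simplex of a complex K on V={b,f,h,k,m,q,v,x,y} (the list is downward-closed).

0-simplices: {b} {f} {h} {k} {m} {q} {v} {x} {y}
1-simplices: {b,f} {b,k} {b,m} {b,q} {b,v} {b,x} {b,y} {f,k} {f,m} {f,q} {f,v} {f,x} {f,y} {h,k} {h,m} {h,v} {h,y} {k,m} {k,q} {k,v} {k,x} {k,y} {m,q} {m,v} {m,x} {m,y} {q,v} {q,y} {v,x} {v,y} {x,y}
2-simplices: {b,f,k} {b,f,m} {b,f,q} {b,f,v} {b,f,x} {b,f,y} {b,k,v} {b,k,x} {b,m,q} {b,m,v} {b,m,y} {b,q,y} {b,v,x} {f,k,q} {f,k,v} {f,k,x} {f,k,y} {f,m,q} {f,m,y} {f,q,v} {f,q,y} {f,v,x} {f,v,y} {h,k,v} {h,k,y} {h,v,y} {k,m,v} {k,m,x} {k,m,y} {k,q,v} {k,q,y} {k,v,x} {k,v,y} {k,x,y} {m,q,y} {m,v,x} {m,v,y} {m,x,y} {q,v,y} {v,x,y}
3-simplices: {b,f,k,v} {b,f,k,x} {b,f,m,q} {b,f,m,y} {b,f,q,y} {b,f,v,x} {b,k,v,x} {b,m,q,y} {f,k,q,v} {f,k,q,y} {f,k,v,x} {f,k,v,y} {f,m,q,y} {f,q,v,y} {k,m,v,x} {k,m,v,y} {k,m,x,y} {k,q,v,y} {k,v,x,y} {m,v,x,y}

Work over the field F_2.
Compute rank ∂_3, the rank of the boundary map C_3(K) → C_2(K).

n_0=9 n_1=31 n_2=40 n_3=20  [Z2]
∂1: piv[bf,bk,bm,bq,bv,bx,by,hk] rk=8  ker:fk,fm,fq,fv,fx,fy,hm,hv,hy,km,kq,kv,kx,ky,mq,mv,mx,my,qv,qy,vx,vy,xy
∂2: piv[bfk,bfm,bfq,bfv,bfx,bfy,bkv,bkx,bmq,bmv,bmy,bqy,bvx,fkq,fky,fqv,fvy,hkv,hky,kmv,kmx,kxy] rk=22  ker:fkv,fkx,fmq,fmy,fqy,fvx,hvy,kmy,kqv,kqy,kvx,kvy,mqy,mvx,mvy,mxy,qvy,vxy
∂3: piv[bfkv,bfkx,bfmq,bfmy,bfqy,bfvx,bkvx,bmqy,fkqv,fkqy,fkvy,fqvy,kmvx,kmvy,kmxy,kvxy] rk=16  ker:fkvx,fmqy,kqvy,mvxy
rk∂_3=16

rank∂_3=16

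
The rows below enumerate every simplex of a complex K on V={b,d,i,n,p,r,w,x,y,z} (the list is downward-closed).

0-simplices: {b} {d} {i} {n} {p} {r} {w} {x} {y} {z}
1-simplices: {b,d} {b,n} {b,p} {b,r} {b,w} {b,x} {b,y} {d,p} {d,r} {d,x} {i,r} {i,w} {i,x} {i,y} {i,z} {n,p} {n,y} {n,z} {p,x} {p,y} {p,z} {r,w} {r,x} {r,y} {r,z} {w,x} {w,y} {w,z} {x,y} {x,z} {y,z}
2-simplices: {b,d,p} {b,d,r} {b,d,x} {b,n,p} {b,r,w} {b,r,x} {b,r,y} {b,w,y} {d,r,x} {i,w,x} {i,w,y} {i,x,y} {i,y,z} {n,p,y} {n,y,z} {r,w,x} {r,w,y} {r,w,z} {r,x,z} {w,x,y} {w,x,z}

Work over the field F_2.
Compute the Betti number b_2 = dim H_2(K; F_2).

n_0=10 n_1=31 n_2=21  [Z2]
∂1: piv[bd,bn,bp,br,bw,bx,by,ir,iz] rk=9  ker:dp,dr,dx,iw,ix,iy,np,ny,nz,px,py,pz,rw,rx,ry,rz,wx,wy,wz,xy,xz,yz
∂2: piv[bdp,bdr,bdx,bnp,brw,brx,bry,bwy,iwx,iwy,ixy,iyz,npy,nyz,rwx,rwz,rxz] rk=17  ker:drx,rwy,wxy,wxz
b_2=(21−17)−0=4

b_2=4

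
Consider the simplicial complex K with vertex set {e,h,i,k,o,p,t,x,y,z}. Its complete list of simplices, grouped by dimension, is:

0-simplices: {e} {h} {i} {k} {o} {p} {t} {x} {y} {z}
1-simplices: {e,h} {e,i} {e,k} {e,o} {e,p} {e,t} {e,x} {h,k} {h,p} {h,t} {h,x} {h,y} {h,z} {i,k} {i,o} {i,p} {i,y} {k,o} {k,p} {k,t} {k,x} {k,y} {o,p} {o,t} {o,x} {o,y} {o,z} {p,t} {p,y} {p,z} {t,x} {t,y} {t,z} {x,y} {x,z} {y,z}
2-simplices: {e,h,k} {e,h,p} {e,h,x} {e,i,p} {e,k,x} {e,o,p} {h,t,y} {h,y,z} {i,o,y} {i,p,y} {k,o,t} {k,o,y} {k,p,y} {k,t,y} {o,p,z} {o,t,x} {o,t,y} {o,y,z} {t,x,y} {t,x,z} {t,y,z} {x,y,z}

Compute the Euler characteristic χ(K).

χ(K)=-4

n_0=10 n_1=36 n_2=22
χ=+10−36+22=-4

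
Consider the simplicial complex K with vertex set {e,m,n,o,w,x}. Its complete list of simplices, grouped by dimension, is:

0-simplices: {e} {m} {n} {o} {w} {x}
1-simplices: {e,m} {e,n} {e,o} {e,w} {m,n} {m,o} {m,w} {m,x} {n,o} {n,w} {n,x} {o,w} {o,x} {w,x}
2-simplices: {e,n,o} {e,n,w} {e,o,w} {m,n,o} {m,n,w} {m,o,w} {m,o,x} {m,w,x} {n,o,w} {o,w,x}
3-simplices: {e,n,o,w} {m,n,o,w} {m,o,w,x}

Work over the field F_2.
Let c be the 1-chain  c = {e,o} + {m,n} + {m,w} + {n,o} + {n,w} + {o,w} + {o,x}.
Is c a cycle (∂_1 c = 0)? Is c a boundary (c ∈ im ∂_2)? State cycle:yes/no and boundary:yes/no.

cycle:no boundary:no

n_0=6 n_1=14 n_2=10 n_3=3  [Z2]
∂1: piv[em,en,eo,ew,mx] rk=5  ker:mn,mo,mw,no,nw,nx,ow,ox,wx
∂2: piv[eno,enw,eow,mno,mnw,mox,mwx] rk=7  ker:mow,now,owx
∂3: piv[enow,mnow,mowx] rk=3
∂1c = {e} + {n} + {w} + {x}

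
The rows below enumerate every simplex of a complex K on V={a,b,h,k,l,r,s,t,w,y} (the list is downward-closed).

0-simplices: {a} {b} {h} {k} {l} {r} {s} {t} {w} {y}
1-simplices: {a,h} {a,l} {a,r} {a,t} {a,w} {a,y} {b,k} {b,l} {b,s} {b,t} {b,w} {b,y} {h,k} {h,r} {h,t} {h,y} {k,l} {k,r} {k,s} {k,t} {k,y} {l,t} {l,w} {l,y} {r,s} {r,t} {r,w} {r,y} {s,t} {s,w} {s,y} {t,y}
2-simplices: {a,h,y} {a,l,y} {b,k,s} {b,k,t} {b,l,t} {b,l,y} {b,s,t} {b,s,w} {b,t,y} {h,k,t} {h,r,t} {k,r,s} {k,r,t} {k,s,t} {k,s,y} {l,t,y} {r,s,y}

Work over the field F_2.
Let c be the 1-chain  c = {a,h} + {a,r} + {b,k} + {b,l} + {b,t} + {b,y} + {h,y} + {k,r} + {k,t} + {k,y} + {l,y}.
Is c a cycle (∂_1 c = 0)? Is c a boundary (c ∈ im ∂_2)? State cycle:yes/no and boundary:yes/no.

cycle:yes boundary:no

n_0=10 n_1=32 n_2=17  [Z2]
∂1: piv[ah,al,ar,at,aw,ay,bk,bl,bs] rk=9  ker:bt,bw,by,hk,hr,ht,hy,kl,kr,ks,kt,ky,lt,lw,ly,rs,rt,rw,ry,st,sw,sy,ty
∂2: piv[ahy,aly,bks,bkt,blt,bly,bst,bsw,bty,hkt,hrt,krs,krt,ksy,rsy] rk=15  ker:kst,lty
∂1c = 0
c vs im∂2: residual ≠ 0 ⇒ not boundary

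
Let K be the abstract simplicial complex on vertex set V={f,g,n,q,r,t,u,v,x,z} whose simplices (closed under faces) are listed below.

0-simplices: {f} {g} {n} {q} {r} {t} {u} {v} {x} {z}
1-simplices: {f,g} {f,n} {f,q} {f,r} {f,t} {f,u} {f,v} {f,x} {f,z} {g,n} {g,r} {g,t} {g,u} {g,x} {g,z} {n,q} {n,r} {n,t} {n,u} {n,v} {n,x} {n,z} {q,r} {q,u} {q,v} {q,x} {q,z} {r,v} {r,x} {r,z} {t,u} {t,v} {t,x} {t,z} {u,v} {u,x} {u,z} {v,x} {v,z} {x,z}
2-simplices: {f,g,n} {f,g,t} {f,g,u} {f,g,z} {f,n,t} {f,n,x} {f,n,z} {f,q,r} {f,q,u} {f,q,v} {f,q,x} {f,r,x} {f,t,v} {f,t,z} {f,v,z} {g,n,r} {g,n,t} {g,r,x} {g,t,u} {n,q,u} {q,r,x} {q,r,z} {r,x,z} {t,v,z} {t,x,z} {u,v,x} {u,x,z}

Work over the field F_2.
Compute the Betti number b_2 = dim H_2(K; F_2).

b_2=3

n_0=10 n_1=40 n_2=27  [Z2]
∂1: piv[fg,fn,fq,fr,ft,fu,fv,fx,fz] rk=9  ker:gn,gr,gt,gu,gx,gz,nq,nr,nt,nu,nv,nx,nz,qr,qu,qv,qx,qz,rv,rx,rz,tu,tv,tx,tz,uv,ux,uz,vx,vz,xz
∂2: piv[fgn,fgt,fgu,fgz,fnt,fnx,fnz,fqr,fqu,fqv,fqx,frx,ftv,ftz,fvz,gnr,grx,gtu,nqu,qrz,rxz,txz,uvx,uxz] rk=24  ker:gnt,qrx,tvz
b_2=(27−24)−0=3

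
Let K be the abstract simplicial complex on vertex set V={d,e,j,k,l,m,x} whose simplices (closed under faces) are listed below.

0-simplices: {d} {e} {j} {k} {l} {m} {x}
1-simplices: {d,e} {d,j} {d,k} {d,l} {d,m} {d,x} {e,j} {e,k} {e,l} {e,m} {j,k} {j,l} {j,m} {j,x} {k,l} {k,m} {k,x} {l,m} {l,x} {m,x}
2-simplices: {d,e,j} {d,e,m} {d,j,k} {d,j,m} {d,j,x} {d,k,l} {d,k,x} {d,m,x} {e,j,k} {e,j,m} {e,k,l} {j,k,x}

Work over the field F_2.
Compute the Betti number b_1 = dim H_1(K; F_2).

n_0=7 n_1=20 n_2=12  [Z2]
∂1: piv[de,dj,dk,dl,dm,dx] rk=6  ker:ej,ek,el,em,jk,jl,jm,jx,kl,km,kx,lm,lx,mx
∂2: piv[dej,dem,djk,djm,djx,dkl,dkx,dmx,ejk,ekl] rk=10  ker:ejm,jkx
b_1=(20−6)−10=4

b_1=4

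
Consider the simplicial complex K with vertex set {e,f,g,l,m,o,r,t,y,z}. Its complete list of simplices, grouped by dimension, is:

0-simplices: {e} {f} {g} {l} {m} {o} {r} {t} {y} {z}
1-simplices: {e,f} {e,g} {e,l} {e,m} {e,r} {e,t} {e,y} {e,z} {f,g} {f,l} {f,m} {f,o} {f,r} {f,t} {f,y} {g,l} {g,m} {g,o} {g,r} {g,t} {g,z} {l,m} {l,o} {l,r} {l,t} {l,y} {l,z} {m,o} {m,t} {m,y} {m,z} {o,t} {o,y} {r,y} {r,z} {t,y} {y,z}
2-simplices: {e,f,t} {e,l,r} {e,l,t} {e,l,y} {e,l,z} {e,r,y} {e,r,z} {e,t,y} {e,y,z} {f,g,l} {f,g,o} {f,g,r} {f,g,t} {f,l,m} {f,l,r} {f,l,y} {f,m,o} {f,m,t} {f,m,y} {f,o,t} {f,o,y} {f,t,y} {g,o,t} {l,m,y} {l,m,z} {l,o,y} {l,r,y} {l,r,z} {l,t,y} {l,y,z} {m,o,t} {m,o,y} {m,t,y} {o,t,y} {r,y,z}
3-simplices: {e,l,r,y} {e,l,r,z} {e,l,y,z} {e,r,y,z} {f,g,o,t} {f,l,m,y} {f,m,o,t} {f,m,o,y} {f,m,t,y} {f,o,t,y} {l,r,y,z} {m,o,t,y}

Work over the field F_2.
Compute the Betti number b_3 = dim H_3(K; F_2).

b_3=2

n_0=10 n_1=37 n_2=35 n_3=12  [Z2]
∂1: piv[ef,eg,el,em,er,et,ey,ez,fo] rk=9  ker:fg,fl,fm,fr,ft,fy,gl,gm,go,gr,gt,gz,lm,lo,lr,lt,ly,lz,mo,mt,my,mz,ot,oy,ry,rz,ty,yz
∂2: piv[eft,elr,elt,ely,elz,ery,erz,ety,eyz,fgl,fgo,fgr,fgt,flm,flr,fly,fmo,fmt,fmy,fot,foy,fty,lmz,loy] rk=24  ker:got,lmy,lry,lrz,lty,lyz,mot,moy,mty,oty,ryz
∂3: piv[elry,elrz,elyz,eryz,fgot,flmy,fmot,fmoy,fmty,foty] rk=10  ker:lryz,moty
b_3=(12−10)−0=2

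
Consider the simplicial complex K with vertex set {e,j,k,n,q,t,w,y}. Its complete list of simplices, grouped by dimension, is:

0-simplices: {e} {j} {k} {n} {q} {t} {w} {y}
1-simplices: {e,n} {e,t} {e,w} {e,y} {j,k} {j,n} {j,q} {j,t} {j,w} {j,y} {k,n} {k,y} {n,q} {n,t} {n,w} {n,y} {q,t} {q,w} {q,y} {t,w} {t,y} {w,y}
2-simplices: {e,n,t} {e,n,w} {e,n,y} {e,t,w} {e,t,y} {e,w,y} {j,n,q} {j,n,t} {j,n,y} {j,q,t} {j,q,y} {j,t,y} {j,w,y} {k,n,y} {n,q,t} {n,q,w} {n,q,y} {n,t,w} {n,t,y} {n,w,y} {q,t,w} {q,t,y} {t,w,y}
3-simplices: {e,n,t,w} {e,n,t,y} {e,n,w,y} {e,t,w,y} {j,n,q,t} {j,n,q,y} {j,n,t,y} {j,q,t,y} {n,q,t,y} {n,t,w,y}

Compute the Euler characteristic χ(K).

n_0=8 n_1=22 n_2=23 n_3=10
χ=+8−22+23−10=-1

χ(K)=-1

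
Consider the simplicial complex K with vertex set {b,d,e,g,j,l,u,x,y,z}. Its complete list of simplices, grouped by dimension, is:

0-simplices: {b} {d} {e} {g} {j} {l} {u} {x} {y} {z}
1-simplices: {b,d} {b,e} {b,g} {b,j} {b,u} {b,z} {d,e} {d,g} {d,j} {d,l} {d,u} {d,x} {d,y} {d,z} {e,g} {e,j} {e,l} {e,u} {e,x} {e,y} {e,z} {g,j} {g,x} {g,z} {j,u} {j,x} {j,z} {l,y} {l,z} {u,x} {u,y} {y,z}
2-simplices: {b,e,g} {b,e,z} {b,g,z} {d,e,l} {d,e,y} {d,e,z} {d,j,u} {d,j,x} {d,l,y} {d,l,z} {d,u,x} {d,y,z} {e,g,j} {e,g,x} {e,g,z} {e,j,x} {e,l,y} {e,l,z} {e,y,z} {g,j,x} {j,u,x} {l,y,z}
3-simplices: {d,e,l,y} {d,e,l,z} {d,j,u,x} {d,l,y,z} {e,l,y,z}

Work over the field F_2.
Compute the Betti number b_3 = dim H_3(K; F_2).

n_0=10 n_1=32 n_2=22 n_3=5  [Z2]
∂1: piv[bd,be,bg,bj,bu,bz,dl,dx,dy] rk=9  ker:de,dg,dj,du,dz,eg,ej,el,eu,ex,ey,ez,gj,gx,gz,ju,jx,jz,ly,lz,ux,uy,yz
∂2: piv[beg,bez,bgz,del,dey,dez,dju,djx,dly,dlz,dux,dyz,egj,egx,ejx] rk=15  ker:egz,ely,elz,eyz,gjx,jux,lyz
∂3: piv[dely,delz,djux,dlyz,elyz] rk=5
b_3=(5−5)−0=0

b_3=0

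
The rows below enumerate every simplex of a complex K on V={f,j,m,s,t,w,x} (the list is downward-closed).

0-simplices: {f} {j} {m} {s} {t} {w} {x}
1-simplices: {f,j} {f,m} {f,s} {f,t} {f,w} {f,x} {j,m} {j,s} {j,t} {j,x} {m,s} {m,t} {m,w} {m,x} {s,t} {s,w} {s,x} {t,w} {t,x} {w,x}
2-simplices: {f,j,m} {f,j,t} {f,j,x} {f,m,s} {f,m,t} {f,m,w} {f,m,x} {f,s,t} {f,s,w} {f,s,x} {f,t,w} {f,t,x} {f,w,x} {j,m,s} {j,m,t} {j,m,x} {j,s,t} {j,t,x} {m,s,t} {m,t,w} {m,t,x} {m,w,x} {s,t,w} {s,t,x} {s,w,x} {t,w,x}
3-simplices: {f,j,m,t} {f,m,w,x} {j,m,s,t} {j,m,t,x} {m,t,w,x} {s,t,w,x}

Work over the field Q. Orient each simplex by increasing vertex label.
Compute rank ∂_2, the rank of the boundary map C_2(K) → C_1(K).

n_0=7 n_1=20 n_2=26 n_3=6  [Q]
∂1: piv[fj,fm,fs,ft,fw,fx] rk=6  ker:jm,js,jt,jx,ms,mt,mw,mx,st,sw,sx,tw,tx,wx
∂2: piv[fjm,fjt,fjx,fms,fmt,fmw,fmx,fst,fsw,fsx,ftw,ftx,fwx,jms] rk=14  ker:jmt,jmx,jst,jtx,mst,mtw,mtx,mwx,stw,stx,swx,twx
∂3: piv[fjmt,fmwx,jmst,jmtx,mtwx,stwx] rk=6
rk∂_2=14

rank∂_2=14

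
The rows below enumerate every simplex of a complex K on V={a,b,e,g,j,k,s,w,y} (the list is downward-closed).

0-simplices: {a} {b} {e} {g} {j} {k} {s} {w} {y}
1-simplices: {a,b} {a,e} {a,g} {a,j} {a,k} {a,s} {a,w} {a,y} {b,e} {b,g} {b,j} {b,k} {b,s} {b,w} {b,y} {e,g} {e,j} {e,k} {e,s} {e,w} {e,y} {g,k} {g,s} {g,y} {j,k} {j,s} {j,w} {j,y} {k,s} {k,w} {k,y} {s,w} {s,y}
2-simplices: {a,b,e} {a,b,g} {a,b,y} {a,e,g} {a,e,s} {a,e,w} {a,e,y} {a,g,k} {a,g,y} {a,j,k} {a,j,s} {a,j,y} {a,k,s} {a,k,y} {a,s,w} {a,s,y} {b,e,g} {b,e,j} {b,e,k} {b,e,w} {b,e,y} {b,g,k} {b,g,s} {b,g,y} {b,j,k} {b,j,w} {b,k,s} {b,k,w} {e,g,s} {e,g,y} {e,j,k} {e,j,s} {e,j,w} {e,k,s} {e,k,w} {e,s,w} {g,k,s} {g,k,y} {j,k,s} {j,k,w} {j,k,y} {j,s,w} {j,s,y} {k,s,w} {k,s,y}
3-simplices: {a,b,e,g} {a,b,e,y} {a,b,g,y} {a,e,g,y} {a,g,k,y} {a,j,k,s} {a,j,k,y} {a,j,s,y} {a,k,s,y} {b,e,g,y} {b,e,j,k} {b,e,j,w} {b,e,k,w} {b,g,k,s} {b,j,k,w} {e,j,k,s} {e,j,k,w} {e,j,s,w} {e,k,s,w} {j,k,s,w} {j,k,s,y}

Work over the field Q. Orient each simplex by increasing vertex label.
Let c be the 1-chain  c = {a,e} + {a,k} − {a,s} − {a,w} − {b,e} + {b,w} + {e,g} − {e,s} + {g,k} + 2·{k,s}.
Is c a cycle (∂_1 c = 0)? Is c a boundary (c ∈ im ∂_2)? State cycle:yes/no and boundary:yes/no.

n_0=9 n_1=33 n_2=45 n_3=21  [Q]
∂1: piv[ab,ae,ag,aj,ak,as,aw,ay] rk=8  ker:be,bg,bj,bk,bs,bw,by,eg,ej,ek,es,ew,ey,gk,gs,gy,jk,js,jw,jy,ks,kw,ky,sw,sy
∂2: piv[abe,abg,aby,aeg,aes,aew,aey,agk,agy,ajk,ajs,ajy,aks,aky,asw,asy,bej,bek,bew,bgk,bgs,bjk,bjw,bks,bkw] rk=25  ker:beg,bey,bgy,egs,egy,ejk,ejs,ejw,eks,ekw,esw,gks,gky,jks,jkw,jky,jsw,jsy,ksw,ksy
∂3: piv[abeg,abey,abgy,aegy,agky,ajks,ajky,ajsy,aksy,bejk,bejw,bekw,bgks,bjkw,ejks,ejsw,eksw] rk=17  ker:begy,ejkw,jksw,jksy
∂1c = 0
c vs im∂2: reduces to 0 ⇒ boundary

cycle:yes boundary:yes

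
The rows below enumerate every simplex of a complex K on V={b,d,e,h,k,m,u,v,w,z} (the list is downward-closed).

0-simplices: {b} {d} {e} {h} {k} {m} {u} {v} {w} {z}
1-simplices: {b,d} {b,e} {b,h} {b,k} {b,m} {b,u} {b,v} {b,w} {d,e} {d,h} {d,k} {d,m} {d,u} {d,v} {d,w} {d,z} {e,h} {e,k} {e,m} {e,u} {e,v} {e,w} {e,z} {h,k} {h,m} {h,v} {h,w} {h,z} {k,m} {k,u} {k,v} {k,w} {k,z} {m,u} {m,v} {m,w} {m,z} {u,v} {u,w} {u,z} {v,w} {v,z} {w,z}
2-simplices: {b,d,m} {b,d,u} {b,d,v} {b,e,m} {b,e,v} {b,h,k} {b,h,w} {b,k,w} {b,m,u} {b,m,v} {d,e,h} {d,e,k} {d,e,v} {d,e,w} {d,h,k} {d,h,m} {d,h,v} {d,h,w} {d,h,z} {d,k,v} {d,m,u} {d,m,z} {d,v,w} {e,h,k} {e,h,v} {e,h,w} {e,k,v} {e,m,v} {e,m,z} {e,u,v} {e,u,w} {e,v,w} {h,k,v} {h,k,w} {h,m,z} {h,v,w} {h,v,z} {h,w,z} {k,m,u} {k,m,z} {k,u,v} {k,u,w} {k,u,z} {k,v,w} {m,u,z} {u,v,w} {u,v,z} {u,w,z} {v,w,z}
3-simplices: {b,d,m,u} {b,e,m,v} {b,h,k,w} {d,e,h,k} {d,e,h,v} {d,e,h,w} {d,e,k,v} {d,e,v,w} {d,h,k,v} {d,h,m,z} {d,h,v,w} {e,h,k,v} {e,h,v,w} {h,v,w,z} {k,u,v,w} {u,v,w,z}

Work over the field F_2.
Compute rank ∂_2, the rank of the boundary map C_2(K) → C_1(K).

rank∂_2=32

n_0=10 n_1=43 n_2=49 n_3=16  [Z2]
∂1: piv[bd,be,bh,bk,bm,bu,bv,bw,dz] rk=9  ker:de,dh,dk,dm,du,dv,dw,eh,ek,em,eu,ev,ew,ez,hk,hm,hv,hw,hz,km,ku,kv,kw,kz,mu,mv,mw,mz,uv,uw,uz,vw,vz,wz
∂2: piv[bdm,bdu,bdv,bem,bev,bhk,bhw,bkw,bmu,bmv,deh,dek,dev,dew,dhk,dhm,dhv,dhw,dhz,dkv,dmz,dvw,emz,euv,euw,hvz,hwz,kmu,kmz,kuv,kuz,uvz] rk=32  ker:dmu,ehk,ehv,ehw,ekv,emv,evw,hkv,hkw,hmz,hvw,kuw,kvw,muz,uvw,uwz,vwz
∂3: piv[bdmu,bemv,bhkw,dehk,dehv,dehw,dekv,devw,dhkv,dhmz,dhvw,hvwz,kuvw,uvwz] rk=14  ker:ehkv,ehvw
rk∂_2=32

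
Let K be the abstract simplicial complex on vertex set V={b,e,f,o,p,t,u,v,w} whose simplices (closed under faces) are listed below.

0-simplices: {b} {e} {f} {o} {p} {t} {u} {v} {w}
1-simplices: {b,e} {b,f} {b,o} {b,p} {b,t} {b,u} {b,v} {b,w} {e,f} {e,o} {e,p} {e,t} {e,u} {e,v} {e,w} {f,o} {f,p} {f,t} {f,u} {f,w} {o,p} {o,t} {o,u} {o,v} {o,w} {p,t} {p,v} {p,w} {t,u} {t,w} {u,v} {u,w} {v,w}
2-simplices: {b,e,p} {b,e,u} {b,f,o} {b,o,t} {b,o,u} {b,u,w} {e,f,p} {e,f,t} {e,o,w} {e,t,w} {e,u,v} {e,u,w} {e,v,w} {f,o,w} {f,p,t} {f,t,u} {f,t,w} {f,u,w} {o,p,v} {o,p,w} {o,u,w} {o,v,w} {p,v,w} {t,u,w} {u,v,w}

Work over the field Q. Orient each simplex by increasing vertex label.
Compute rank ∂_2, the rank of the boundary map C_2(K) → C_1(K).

n_0=9 n_1=33 n_2=25  [Q]
∂1: piv[be,bf,bo,bp,bt,bu,bv,bw] rk=8  ker:ef,eo,ep,et,eu,ev,ew,fo,fp,ft,fu,fw,op,ot,ou,ov,ow,pt,pv,pw,tu,tw,uv,uw,vw
∂2: piv[bep,beu,bfo,bot,bou,buw,efp,eft,eow,etw,euv,euw,evw,fow,fpt,ftu,ftw,fuw,opv,opw,ouw,ovw] rk=22  ker:pvw,tuw,uvw
rk∂_2=22

rank∂_2=22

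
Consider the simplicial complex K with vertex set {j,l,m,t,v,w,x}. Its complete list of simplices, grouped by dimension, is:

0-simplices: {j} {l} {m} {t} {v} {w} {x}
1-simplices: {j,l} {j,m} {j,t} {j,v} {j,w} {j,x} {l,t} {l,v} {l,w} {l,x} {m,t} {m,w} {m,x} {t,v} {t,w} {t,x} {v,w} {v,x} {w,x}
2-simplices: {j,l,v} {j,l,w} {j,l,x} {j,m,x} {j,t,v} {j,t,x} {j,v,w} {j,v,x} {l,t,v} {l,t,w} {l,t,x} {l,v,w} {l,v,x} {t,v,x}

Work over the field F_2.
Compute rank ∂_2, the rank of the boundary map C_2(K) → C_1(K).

n_0=7 n_1=19 n_2=14  [Z2]
∂1: piv[jl,jm,jt,jv,jw,jx] rk=6  ker:lt,lv,lw,lx,mt,mw,mx,tv,tw,tx,vw,vx,wx
∂2: piv[jlv,jlw,jlx,jmx,jtv,jtx,jvw,jvx,ltv,ltw] rk=10  ker:ltx,lvw,lvx,tvx
rk∂_2=10

rank∂_2=10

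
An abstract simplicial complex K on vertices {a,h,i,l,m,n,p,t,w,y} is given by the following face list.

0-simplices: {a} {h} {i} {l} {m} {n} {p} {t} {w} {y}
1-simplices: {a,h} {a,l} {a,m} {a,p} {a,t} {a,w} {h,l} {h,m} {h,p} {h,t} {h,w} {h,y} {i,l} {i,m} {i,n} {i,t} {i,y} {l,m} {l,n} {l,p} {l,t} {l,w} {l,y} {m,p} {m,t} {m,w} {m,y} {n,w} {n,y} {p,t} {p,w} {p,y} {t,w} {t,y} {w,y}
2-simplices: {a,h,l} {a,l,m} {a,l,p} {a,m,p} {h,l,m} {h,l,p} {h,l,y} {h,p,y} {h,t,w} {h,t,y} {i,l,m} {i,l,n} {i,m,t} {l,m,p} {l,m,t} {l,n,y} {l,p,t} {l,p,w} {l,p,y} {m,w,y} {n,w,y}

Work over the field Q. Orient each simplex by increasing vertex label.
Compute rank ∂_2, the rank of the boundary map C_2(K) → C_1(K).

n_0=10 n_1=35 n_2=21  [Q]
∂1: piv[ah,al,am,ap,at,aw,hy,il,in] rk=9  ker:hl,hm,hp,ht,hw,im,it,iy,lm,ln,lp,lt,lw,ly,mp,mt,mw,my,nw,ny,pt,pw,py,tw,ty,wy
∂2: piv[ahl,alm,alp,amp,hlm,hlp,hly,hpy,htw,hty,ilm,iln,imt,lmt,lny,lpt,lpw,mwy,nwy] rk=19  ker:lmp,lpy
rk∂_2=19

rank∂_2=19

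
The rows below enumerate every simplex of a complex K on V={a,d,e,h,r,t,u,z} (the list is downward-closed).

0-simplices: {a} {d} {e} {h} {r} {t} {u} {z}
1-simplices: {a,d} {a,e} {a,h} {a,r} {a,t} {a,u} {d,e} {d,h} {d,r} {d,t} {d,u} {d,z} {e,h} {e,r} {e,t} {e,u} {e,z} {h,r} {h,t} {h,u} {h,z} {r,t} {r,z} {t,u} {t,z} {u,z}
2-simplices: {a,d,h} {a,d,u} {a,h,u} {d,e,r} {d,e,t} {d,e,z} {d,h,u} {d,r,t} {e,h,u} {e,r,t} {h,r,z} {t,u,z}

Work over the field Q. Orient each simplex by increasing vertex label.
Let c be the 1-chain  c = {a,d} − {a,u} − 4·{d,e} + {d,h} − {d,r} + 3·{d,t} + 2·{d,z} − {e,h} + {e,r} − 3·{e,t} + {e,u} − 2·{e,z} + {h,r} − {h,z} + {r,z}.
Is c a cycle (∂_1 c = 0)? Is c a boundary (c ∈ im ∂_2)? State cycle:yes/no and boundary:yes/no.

cycle:yes boundary:yes

n_0=8 n_1=26 n_2=12  [Q]
∂1: piv[ad,ae,ah,ar,at,au,dz] rk=7  ker:de,dh,dr,dt,du,eh,er,et,eu,ez,hr,ht,hu,hz,rt,rz,tu,tz,uz
∂2: piv[adh,adu,ahu,der,det,dez,drt,ehu,hrz,tuz] rk=10  ker:dhu,ert
∂1c = 0
c vs im∂2: reduces to 0 ⇒ boundary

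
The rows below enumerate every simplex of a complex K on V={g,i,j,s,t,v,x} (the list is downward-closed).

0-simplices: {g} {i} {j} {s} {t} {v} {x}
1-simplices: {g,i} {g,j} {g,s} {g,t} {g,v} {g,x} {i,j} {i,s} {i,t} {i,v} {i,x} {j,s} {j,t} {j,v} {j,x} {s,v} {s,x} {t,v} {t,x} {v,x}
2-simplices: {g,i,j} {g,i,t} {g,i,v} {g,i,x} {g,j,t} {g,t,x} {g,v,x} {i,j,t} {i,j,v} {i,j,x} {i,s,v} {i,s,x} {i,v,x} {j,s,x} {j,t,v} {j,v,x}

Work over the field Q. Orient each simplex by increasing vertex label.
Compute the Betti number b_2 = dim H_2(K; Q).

b_2=3

n_0=7 n_1=20 n_2=16  [Q]
∂1: piv[gi,gj,gs,gt,gv,gx] rk=6  ker:ij,is,it,iv,ix,js,jt,jv,jx,sv,sx,tv,tx,vx
∂2: piv[gij,git,giv,gix,gjt,gtx,gvx,ijv,ijx,isv,isx,jsx,jtv] rk=13  ker:ijt,ivx,jvx
b_2=(16−13)−0=3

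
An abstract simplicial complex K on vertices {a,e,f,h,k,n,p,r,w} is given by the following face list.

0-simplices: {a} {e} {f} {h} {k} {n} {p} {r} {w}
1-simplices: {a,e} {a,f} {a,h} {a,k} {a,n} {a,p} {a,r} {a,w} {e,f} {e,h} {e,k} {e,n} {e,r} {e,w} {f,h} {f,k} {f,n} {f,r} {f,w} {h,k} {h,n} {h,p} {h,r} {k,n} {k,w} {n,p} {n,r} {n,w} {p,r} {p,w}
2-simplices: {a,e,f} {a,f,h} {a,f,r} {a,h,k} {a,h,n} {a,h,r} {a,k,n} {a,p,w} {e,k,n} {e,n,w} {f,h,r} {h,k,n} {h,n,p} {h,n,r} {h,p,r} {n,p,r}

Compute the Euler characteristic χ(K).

χ(K)=-5

n_0=9 n_1=30 n_2=16
χ=+9−30+16=-5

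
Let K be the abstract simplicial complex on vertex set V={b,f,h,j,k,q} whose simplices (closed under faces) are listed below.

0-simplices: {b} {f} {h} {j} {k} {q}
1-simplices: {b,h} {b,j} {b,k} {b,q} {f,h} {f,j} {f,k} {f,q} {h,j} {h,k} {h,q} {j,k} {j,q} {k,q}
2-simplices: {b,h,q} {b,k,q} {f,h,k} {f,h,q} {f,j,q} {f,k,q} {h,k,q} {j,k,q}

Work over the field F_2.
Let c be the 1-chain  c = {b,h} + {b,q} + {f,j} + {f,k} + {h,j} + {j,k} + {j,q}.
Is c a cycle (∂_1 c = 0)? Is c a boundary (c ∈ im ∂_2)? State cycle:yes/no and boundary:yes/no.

cycle:yes boundary:no

n_0=6 n_1=14 n_2=8  [Z2]
∂1: piv[bh,bj,bk,bq,fh] rk=5  ker:fj,fk,fq,hj,hk,hq,jk,jq,kq
∂2: piv[bhq,bkq,fhk,fhq,fjq,fkq,jkq] rk=7  ker:hkq
∂1c = 0
c vs im∂2: residual ≠ 0 ⇒ not boundary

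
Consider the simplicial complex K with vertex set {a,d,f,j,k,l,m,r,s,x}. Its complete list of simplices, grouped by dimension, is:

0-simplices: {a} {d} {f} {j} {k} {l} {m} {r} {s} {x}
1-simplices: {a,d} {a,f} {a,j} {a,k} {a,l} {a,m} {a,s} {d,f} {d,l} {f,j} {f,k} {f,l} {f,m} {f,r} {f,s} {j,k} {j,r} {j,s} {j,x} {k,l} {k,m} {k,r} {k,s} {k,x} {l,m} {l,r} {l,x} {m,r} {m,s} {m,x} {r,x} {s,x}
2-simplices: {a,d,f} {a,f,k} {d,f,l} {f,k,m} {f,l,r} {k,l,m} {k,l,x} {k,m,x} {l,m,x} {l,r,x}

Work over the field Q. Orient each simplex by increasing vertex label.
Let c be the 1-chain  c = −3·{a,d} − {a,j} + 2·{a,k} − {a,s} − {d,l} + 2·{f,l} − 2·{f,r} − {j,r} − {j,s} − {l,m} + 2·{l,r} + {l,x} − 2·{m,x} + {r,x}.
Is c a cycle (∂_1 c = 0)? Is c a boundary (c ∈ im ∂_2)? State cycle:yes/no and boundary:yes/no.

cycle:no boundary:no

n_0=10 n_1=32 n_2=10  [Q]
∂1: piv[ad,af,aj,ak,al,am,as,fr,jx] rk=9  ker:df,dl,fj,fk,fl,fm,fs,jk,jr,js,kl,km,kr,ks,kx,lm,lr,lx,mr,ms,mx,rx,sx
∂2: piv[adf,afk,dfl,fkm,flr,klm,klx,kmx,lrx] rk=9  ker:lmx
∂1c = 3·{a} − 2·{d} + {j} + 2·{k} − {l} + {m} − 2·{r} − 2·{s}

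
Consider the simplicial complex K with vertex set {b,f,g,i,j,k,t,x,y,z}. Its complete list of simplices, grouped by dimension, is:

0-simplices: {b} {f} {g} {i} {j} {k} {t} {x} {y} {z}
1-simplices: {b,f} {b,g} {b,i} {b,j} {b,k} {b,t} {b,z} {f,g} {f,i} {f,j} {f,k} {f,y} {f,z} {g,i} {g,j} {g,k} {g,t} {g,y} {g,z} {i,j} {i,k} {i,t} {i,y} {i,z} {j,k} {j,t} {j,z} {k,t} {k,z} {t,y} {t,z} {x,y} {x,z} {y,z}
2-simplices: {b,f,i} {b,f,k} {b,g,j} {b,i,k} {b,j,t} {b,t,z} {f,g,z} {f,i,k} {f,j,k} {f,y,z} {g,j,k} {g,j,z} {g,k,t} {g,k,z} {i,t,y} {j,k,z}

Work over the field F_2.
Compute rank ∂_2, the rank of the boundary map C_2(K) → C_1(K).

n_0=10 n_1=34 n_2=16  [Z2]
∂1: piv[bf,bg,bi,bj,bk,bt,bz,fy,xy] rk=9  ker:fg,fi,fj,fk,fz,gi,gj,gk,gt,gy,gz,ij,ik,it,iy,iz,jk,jt,jz,kt,kz,ty,tz,xz,yz
∂2: piv[bfi,bfk,bgj,bik,bjt,btz,fgz,fjk,fyz,gjk,gjz,gkt,gkz,ity] rk=14  ker:fik,jkz
rk∂_2=14

rank∂_2=14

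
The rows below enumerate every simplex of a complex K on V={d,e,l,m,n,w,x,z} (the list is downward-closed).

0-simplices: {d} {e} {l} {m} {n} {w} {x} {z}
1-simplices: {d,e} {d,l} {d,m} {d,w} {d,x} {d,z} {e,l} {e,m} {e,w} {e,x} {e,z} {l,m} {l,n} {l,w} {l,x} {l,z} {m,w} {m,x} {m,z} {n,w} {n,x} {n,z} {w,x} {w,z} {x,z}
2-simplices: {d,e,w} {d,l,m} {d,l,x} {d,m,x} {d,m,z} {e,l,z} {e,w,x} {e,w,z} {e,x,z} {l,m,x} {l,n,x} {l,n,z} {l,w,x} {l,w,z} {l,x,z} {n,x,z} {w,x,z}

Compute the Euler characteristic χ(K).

n_0=8 n_1=25 n_2=17
χ=+8−25+17=0

χ(K)=0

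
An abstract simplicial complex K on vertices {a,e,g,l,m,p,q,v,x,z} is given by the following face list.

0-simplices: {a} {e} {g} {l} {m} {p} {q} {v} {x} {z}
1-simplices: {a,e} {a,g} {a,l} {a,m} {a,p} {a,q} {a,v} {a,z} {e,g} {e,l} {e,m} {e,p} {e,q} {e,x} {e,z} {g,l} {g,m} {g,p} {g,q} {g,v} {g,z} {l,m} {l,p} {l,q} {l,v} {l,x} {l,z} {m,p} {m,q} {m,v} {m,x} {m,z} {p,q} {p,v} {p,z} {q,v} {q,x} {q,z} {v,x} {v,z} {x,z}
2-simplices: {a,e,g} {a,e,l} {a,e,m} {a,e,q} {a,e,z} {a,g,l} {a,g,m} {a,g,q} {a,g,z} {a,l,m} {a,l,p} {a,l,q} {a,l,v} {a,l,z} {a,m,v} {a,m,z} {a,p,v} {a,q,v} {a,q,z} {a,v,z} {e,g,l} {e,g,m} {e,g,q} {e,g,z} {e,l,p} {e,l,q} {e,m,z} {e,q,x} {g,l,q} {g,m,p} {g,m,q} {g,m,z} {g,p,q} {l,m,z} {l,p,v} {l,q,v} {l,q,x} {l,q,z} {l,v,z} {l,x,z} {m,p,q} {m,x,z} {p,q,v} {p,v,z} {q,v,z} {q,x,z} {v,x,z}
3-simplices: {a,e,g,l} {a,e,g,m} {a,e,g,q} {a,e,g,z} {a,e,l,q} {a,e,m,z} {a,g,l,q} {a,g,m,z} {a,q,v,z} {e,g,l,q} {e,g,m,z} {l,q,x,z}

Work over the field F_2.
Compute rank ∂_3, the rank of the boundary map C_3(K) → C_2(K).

n_0=10 n_1=41 n_2=47 n_3=12  [Z2]
∂1: piv[ae,ag,al,am,ap,aq,av,az,ex] rk=9  ker:eg,el,em,ep,eq,ez,gl,gm,gp,gq,gv,gz,lm,lp,lq,lv,lx,lz,mp,mq,mv,mx,mz,pq,pv,pz,qv,qx,qz,vx,vz,xz
∂2: piv[aeg,ael,aem,aeq,aez,agl,agm,agq,agz,alm,alp,alq,alv,alz,amv,amz,apv,aqv,aqz,avz,elp,eqx,gmp,gmq,gpq,lqx,lxz,mxz,pqv,pvz,vxz] rk=31  ker:egl,egm,egq,egz,elq,emz,glq,gmz,lmz,lpv,lqv,lqz,lvz,mpq,qvz,qxz
∂3: piv[aegl,aegm,aegq,aegz,aelq,aemz,aglq,agmz,aqvz,lqxz] rk=10  ker:eglq,egmz
rk∂_3=10

rank∂_3=10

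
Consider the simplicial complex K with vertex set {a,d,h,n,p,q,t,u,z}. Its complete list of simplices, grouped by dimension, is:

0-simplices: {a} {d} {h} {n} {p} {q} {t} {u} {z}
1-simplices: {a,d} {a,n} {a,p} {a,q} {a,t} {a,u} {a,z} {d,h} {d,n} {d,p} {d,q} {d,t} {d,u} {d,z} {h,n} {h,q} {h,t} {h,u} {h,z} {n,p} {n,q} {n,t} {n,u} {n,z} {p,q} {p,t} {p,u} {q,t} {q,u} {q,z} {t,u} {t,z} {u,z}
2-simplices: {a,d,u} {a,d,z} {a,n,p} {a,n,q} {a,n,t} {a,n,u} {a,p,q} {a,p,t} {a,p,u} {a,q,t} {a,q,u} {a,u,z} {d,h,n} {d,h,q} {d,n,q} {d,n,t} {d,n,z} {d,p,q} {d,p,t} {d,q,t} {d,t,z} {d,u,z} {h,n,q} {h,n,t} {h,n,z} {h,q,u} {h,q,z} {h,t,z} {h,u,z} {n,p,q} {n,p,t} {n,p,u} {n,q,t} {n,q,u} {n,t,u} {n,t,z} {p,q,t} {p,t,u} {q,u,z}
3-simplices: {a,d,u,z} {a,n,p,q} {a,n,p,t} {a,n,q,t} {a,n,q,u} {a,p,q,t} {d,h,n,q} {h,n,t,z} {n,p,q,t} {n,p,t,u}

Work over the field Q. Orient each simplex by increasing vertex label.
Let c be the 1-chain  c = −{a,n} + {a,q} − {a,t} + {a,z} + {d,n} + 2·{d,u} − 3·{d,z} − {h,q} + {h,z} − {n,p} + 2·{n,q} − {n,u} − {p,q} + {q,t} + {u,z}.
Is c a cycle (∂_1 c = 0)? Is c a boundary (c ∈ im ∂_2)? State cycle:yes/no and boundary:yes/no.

cycle:yes boundary:yes

n_0=9 n_1=33 n_2=39 n_3=10  [Q]
∂1: piv[ad,an,ap,aq,at,au,az,dh] rk=8  ker:dn,dp,dq,dt,du,dz,hn,hq,ht,hu,hz,np,nq,nt,nu,nz,pq,pt,pu,qt,qu,qz,tu,tz,uz
∂2: piv[adu,adz,anp,anq,ant,anu,apq,apt,apu,aqt,aqu,auz,dhn,dhq,dnq,dnt,dnz,dpq,dtz,hnt,hnz,hqu,hqz,huz,ntu] rk=25  ker:dpt,dqt,duz,hnq,htz,npq,npt,npu,nqt,nqu,ntz,pqt,ptu,quz
∂3: piv[aduz,anpq,anpt,anqt,anqu,apqt,dhnq,hntz,nptu] rk=9  ker:npqt
∂1c = 0
c vs im∂2: reduces to 0 ⇒ boundary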